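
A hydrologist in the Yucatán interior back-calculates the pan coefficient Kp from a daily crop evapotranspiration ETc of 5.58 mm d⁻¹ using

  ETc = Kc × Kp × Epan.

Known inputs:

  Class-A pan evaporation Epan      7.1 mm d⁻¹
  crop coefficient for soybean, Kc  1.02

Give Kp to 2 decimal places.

ETc = Kc × Kp × Epan  ⇒  Kp = ETc / (Kc × Epan)
Kp = 5.58 / (1.02 × 7.1) = 5.58 / 7.242 = 0.7705

0.77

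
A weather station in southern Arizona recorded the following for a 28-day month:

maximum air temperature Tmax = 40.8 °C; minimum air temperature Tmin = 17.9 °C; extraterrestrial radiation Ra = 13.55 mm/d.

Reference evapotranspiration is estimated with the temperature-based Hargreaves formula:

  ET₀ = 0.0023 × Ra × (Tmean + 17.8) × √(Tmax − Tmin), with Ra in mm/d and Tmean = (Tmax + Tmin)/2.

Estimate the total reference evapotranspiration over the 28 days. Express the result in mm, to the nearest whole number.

Tmean = (40.8 + 17.9)/2 = 29.35 °C
ET₀ = 0.0023 × 13.55 × (29.35 + 17.8) × √22.9 = 0.0023 × 13.55 × 47.15 × 4.7854 = 7.0318 mm/d
Over 28 days: 7.0318 × 28 = 196.890 mm

197 mm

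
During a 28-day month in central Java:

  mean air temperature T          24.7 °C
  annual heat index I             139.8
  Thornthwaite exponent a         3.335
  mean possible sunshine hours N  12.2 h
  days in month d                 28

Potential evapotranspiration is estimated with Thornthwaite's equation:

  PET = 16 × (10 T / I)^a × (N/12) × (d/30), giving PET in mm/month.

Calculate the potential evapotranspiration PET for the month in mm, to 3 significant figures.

101 mm

10T/I = 10 × 24.7 / 139.8 = 1.7668
(10T/I)^a = 1.7668^3.335 = 6.6738
Uncorrected PET = 16 × 6.6738 = 106.781 mm
Correction = (N/12)(d/30) = (12.2/12)(28/30) = 0.9489
PET = 106.781 × 0.9489 = 101.324 mm/month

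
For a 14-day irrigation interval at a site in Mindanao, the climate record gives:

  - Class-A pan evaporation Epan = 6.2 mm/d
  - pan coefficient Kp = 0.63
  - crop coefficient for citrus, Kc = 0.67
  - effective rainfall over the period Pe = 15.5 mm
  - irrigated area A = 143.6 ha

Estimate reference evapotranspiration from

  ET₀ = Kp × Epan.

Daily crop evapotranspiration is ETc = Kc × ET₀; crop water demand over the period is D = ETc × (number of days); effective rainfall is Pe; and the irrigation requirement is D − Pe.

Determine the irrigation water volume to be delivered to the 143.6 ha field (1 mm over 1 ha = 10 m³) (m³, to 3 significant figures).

ET₀ = 0.63 × 6.2 = 3.9060 mm/d
ETc = Kc × ET₀ = 0.67 × 3.9060 = 2.6170 mm/d
Crop demand D = ETc × 14 d = 2.6170 × 14 = 36.638 mm
D − Pe = 36.638 − 15.5 = 21.138 mm
Volume = 21.138 mm × 143.6 ha × 10 = 30354.2 m³

30400 m³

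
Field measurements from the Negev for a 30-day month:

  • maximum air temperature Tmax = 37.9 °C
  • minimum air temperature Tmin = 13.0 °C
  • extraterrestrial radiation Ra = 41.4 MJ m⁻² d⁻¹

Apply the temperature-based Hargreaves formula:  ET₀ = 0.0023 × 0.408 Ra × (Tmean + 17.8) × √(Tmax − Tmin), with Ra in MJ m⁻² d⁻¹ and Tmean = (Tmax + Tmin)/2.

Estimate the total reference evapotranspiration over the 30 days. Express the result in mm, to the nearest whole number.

252 mm

Tmean = (37.9 + 13.0)/2 = 25.45 °C
0.408 Ra = 0.408 × 41.4 = 16.8912 mm/d equivalent
ET₀ = 0.0023 × 16.8912 × (25.45 + 17.8) × √24.9 = 0.0023 × 16.8912 × 43.25 × 4.9900 = 8.3845 mm/d
Over 30 days: 8.3845 × 30 = 251.535 mm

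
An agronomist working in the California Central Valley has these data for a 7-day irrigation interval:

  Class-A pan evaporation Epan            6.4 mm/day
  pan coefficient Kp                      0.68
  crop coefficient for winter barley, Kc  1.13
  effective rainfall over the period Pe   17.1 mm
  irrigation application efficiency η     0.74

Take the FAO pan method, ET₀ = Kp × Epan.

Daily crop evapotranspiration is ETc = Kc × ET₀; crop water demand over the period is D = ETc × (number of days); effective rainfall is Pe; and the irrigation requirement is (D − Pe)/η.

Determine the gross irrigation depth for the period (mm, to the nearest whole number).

23 mm

ET₀ = 0.68 × 6.4 = 4.3520 mm/d
ETc = Kc × ET₀ = 1.13 × 4.3520 = 4.9178 mm/d
Crop demand D = ETc × 7 d = 4.9178 × 7 = 34.425 mm
D − Pe = 34.425 − 17.1 = 17.325 mm
Gross irrigation = 17.325 / 0.74 = 23.412 mm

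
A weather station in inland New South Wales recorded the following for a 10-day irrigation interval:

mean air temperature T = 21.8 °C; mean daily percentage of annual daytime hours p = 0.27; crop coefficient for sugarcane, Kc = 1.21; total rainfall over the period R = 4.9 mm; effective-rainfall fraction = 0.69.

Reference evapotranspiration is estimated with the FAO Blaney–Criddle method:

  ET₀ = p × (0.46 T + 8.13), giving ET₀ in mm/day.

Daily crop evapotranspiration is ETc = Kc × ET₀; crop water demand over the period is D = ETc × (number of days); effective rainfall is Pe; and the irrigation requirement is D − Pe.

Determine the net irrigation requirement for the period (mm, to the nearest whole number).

ET₀ = 0.27 × (0.46 × 21.8 + 8.13) = 0.27 × 18.158 = 4.9027 mm/d
ETc = Kc × ET₀ = 1.21 × 4.9027 = 5.9323 mm/d
Crop demand D = ETc × 10 d = 5.9323 × 10 = 59.323 mm
Pe = 0.69 × 4.9 = 3.381 mm
D − Pe = 59.323 − 3.381 = 55.942 mm

56 mm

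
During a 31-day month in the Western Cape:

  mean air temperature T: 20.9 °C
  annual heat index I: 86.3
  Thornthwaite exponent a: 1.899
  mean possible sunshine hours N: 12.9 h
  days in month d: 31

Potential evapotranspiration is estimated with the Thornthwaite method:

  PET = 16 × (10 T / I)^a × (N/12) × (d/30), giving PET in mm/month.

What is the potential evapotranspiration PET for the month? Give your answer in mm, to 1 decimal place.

95.3 mm

10T/I = 10 × 20.9 / 86.3 = 2.4218
(10T/I)^a = 2.4218^1.899 = 5.3639
Uncorrected PET = 16 × 5.3639 = 85.822 mm
Correction = (N/12)(d/30) = (12.9/12)(31/30) = 1.1108
PET = 85.822 × 1.1108 = 95.331 mm/month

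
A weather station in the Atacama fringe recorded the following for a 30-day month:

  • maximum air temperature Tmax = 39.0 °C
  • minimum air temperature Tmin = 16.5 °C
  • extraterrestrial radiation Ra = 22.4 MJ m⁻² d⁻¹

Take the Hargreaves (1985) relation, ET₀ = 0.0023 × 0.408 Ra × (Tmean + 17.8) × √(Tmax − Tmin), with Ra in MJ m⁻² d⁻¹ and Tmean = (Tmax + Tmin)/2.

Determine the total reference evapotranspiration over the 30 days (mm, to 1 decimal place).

Tmean = (39.0 + 16.5)/2 = 27.75 °C
0.408 Ra = 0.408 × 22.4 = 9.1392 mm/d equivalent
ET₀ = 0.0023 × 9.1392 × (27.75 + 17.8) × √22.5 = 0.0023 × 9.1392 × 45.55 × 4.7434 = 4.5417 mm/d
Over 30 days: 4.5417 × 30 = 136.251 mm

136.3 mm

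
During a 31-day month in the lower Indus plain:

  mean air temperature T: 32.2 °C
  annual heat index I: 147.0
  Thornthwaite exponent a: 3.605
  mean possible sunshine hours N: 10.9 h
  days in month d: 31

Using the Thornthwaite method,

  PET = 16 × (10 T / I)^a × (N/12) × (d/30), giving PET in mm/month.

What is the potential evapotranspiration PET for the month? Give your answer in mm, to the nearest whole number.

10T/I = 10 × 32.2 / 147.0 = 2.1905
(10T/I)^a = 2.1905^3.605 = 16.8911
Uncorrected PET = 16 × 16.8911 = 270.258 mm
Correction = (N/12)(d/30) = (10.9/12)(31/30) = 0.9386
PET = 270.258 × 0.9386 = 253.664 mm/month

254 mm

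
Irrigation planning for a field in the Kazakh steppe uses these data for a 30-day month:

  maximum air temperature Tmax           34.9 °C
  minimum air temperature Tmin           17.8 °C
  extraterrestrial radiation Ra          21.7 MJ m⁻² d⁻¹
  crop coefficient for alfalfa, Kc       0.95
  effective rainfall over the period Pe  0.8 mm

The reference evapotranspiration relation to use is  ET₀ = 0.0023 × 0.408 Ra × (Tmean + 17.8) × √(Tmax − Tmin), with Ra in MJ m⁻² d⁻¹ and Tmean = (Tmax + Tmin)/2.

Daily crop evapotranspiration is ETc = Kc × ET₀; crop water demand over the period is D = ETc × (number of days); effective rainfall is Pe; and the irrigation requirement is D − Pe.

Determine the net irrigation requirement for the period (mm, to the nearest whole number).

105 mm

Tmean = (34.9 + 17.8)/2 = 26.35 °C
0.408 Ra = 0.408 × 21.7 = 8.8536 mm/d equivalent
ET₀ = 0.0023 × 8.8536 × (26.35 + 17.8) × √17.1 = 0.0023 × 8.8536 × 44.15 × 4.1352 = 3.7177 mm/d
ETc = Kc × ET₀ = 0.95 × 3.7177 = 3.5318 mm/d
Crop demand D = ETc × 30 d = 3.5318 × 30 = 105.954 mm
D − Pe = 105.954 − 0.8 = 105.154 mm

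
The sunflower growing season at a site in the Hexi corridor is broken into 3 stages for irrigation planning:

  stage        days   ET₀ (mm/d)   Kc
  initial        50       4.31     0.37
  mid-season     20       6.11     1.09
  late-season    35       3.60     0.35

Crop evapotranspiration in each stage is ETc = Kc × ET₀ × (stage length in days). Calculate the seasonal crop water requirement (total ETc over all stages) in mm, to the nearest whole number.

initial: 0.37 × 4.31 × 50 = 79.74 mm
mid-season: 1.09 × 6.11 × 20 = 133.20 mm
late-season: 0.35 × 3.60 × 35 = 44.10 mm
Seasonal total = 257.04 mm

257 mm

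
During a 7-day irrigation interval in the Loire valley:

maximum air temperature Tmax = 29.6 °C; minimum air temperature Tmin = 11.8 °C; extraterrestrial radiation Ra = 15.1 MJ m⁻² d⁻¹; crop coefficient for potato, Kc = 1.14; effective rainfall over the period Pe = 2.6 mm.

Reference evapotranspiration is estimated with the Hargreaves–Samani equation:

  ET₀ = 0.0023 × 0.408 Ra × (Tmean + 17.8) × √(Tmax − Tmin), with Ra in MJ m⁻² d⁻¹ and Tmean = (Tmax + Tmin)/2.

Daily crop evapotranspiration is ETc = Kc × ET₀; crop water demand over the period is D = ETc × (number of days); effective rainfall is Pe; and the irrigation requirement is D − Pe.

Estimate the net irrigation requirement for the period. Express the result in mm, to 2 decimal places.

15.77 mm

Tmean = (29.6 + 11.8)/2 = 20.70 °C
0.408 Ra = 0.408 × 15.1 = 6.1608 mm/d equivalent
ET₀ = 0.0023 × 6.1608 × (20.70 + 17.8) × √17.8 = 0.0023 × 6.1608 × 38.50 × 4.2190 = 2.3016 mm/d
ETc = Kc × ET₀ = 1.14 × 2.3016 = 2.6238 mm/d
Crop demand D = ETc × 7 d = 2.6238 × 7 = 18.367 mm
D − Pe = 18.367 − 2.6 = 15.767 mm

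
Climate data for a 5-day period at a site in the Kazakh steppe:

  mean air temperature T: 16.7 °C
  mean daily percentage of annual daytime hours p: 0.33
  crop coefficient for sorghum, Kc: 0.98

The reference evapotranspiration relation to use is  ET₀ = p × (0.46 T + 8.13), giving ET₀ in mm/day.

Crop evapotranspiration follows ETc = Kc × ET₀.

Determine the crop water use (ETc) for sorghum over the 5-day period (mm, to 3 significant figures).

ET₀ = 0.33 × (0.46 × 16.7 + 8.13) = 0.33 × 15.812 = 5.2180 mm/d
ETc = Kc × ET₀ = 0.98 × 5.2180 = 5.1136 mm/d
Over 5 days: 5.1136 × 5 = 25.568 mm

25.6 mm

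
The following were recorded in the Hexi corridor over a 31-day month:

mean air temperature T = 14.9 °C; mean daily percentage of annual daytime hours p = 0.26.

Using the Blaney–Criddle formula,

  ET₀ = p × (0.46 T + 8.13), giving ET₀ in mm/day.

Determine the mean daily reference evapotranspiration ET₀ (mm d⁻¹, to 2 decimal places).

ET₀ = 0.26 × (0.46 × 14.9 + 8.13) = 0.26 × 14.984 = 3.8958 mm/d

3.90 mm d⁻¹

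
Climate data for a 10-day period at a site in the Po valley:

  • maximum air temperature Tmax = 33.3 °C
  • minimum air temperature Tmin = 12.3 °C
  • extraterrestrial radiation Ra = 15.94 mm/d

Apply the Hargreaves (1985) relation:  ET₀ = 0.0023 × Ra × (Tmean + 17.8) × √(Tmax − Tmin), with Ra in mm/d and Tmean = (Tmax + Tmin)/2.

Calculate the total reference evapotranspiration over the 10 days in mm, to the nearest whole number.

Tmean = (33.3 + 12.3)/2 = 22.80 °C
ET₀ = 0.0023 × 15.94 × (22.80 + 17.8) × √21.0 = 0.0023 × 15.94 × 40.60 × 4.5826 = 6.8211 mm/d
Over 10 days: 6.8211 × 10 = 68.211 mm

68 mm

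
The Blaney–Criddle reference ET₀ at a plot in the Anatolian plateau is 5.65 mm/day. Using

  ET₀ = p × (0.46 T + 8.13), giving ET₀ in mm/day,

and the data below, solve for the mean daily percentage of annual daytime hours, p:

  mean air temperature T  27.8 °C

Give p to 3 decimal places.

0.270

p = ET₀ / (0.46 T + 8.13) = 5.65 / (0.46 × 27.8 + 8.13) = 5.65 / 20.918 = 0.2701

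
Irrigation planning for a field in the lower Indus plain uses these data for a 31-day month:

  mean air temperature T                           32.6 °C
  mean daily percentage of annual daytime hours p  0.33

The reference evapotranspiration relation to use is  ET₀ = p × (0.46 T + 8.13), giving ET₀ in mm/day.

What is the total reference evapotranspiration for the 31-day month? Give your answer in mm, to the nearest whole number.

237 mm

ET₀ = 0.33 × (0.46 × 32.6 + 8.13) = 0.33 × 23.126 = 7.6316 mm/d
Monthly total = 7.6316 × 31 = 236.580 mm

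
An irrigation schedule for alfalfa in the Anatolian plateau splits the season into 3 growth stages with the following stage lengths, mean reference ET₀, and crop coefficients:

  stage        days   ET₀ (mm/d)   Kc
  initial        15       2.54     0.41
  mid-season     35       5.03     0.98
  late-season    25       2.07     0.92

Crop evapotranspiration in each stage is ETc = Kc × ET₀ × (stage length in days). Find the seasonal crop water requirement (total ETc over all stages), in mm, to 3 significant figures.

initial: 0.41 × 2.54 × 15 = 15.62 mm
mid-season: 0.98 × 5.03 × 35 = 172.53 mm
late-season: 0.92 × 2.07 × 25 = 47.61 mm
Seasonal total = 235.76 mm

236 mm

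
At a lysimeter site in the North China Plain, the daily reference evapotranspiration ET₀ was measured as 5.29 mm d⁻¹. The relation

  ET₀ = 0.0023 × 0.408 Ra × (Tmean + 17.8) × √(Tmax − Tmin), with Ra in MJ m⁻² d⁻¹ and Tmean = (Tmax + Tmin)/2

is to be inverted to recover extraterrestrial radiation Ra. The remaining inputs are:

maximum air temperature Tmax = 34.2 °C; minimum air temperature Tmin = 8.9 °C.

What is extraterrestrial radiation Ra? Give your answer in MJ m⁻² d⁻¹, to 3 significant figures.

28.5 MJ m⁻² d⁻¹

Tmean = (34.2+8.9)/2 = 21.55 °C; ΔT = 25.3
Ra = ET₀ / [0.0023 × 0.408 × (Tmean+17.8) × √ΔT]
   = 5.29 / (0.0023 × 0.408 × 39.35 × 5.0299) = 28.482 MJ m⁻² d⁻¹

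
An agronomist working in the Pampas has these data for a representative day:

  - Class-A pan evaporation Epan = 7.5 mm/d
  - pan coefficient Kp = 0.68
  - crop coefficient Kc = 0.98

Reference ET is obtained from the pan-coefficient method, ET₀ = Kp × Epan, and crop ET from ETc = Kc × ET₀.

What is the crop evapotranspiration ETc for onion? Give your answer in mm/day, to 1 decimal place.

5.0 mm/day

ET₀ = 0.68 × 7.5 = 5.1000 mm/d
ETc = Kc × ET₀ = 0.98 × 5.1000 = 4.9980 mm/d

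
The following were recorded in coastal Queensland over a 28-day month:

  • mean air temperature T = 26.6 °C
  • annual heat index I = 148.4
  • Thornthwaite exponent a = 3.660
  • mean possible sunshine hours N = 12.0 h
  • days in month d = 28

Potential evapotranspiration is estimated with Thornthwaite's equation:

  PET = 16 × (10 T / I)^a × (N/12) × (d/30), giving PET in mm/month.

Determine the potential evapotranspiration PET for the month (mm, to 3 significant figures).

126 mm

10T/I = 10 × 26.6 / 148.4 = 1.7925
(10T/I)^a = 1.7925^3.660 = 8.4657
Uncorrected PET = 16 × 8.4657 = 135.451 mm
Correction = (N/12)(d/30) = (12.0/12)(28/30) = 0.9333
PET = 135.451 × 0.9333 = 126.416 mm/month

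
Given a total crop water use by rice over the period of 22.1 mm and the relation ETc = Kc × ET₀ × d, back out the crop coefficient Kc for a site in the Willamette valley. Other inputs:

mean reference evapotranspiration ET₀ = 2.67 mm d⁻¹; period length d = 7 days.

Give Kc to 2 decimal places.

ETc = Kc × ET₀ × d  ⇒  Kc = ETc / (ET₀ × d)
Kc = 22.1 / (2.67 × 7) = 22.1 / 18.69 = 1.1825

1.18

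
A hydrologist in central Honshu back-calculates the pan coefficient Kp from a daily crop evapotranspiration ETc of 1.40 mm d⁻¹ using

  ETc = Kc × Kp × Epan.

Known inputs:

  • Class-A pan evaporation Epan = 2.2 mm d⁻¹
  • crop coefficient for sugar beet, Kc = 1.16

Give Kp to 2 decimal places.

0.55

ETc = Kc × Kp × Epan  ⇒  Kp = ETc / (Kc × Epan)
Kp = 1.40 / (1.16 × 2.2) = 1.40 / 2.552 = 0.5486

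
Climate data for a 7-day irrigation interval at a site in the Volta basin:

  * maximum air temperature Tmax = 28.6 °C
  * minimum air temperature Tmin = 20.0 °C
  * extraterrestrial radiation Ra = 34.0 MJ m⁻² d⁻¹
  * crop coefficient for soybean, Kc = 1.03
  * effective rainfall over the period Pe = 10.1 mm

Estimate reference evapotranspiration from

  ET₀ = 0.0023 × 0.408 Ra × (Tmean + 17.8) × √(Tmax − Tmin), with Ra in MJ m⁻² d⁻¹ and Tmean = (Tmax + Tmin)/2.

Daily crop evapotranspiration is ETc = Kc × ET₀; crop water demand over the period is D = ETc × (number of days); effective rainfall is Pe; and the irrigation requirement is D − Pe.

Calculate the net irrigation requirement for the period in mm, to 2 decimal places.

18.30 mm

Tmean = (28.6 + 20.0)/2 = 24.30 °C
0.408 Ra = 0.408 × 34.0 = 13.8720 mm/d equivalent
ET₀ = 0.0023 × 13.8720 × (24.30 + 17.8) × √8.6 = 0.0023 × 13.8720 × 42.10 × 2.9326 = 3.9391 mm/d
ETc = Kc × ET₀ = 1.03 × 3.9391 = 4.0573 mm/d
Crop demand D = ETc × 7 d = 4.0573 × 7 = 28.401 mm
D − Pe = 28.401 − 10.1 = 18.301 mm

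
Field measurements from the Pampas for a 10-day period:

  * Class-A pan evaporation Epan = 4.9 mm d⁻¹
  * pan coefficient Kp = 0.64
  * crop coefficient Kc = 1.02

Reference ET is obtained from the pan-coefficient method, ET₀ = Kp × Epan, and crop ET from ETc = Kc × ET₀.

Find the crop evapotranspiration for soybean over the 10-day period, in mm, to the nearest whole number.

ET₀ = 0.64 × 4.9 = 3.1360 mm/d
ETc = Kc × ET₀ = 1.02 × 3.1360 = 3.1987 mm/d
Over 10 days: 3.1987 × 10 = 31.987 mm

32 mm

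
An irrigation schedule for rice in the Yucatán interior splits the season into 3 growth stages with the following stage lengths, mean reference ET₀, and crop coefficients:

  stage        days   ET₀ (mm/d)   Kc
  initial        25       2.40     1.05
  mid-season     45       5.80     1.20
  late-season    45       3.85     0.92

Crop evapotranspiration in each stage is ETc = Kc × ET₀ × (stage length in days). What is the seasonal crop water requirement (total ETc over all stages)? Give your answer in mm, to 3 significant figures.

initial: 1.05 × 2.40 × 25 = 63.00 mm
mid-season: 1.20 × 5.80 × 45 = 313.20 mm
late-season: 0.92 × 3.85 × 45 = 159.39 mm
Seasonal total = 535.59 mm

536 mm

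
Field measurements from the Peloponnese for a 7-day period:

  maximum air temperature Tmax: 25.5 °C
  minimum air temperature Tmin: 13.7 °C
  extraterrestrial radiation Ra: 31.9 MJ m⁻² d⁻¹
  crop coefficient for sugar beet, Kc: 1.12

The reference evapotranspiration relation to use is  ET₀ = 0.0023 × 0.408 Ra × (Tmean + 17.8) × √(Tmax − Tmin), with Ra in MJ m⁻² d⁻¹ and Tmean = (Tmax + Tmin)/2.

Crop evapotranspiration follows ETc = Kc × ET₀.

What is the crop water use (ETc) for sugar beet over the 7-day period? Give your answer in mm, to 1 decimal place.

Tmean = (25.5 + 13.7)/2 = 19.60 °C
0.408 Ra = 0.408 × 31.9 = 13.0152 mm/d equivalent
ET₀ = 0.0023 × 13.0152 × (19.60 + 17.8) × √11.8 = 0.0023 × 13.0152 × 37.40 × 3.4351 = 3.8458 mm/d
ETc = Kc × ET₀ = 1.12 × 3.8458 = 4.3073 mm/d
Over 7 days: 4.3073 × 7 = 30.151 mm

30.2 mm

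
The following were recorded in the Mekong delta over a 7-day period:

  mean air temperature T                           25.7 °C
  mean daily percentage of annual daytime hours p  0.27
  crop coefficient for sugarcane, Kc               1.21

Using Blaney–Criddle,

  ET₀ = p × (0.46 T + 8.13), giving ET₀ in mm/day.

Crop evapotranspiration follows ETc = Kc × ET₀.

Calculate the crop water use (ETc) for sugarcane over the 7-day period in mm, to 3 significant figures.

ET₀ = 0.27 × (0.46 × 25.7 + 8.13) = 0.27 × 19.952 = 5.3870 mm/d
ETc = Kc × ET₀ = 1.21 × 5.3870 = 6.5183 mm/d
Over 7 days: 6.5183 × 7 = 45.628 mm

45.6 mm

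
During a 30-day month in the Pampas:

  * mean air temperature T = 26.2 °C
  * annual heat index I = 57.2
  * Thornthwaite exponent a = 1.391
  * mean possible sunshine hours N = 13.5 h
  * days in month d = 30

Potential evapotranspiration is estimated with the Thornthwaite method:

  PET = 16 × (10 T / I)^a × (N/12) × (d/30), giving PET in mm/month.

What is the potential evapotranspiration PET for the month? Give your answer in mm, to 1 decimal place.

10T/I = 10 × 26.2 / 57.2 = 4.5804
(10T/I)^a = 4.5804^1.391 = 8.3046
Uncorrected PET = 16 × 8.3046 = 132.874 mm
Correction = (N/12)(d/30) = (13.5/12)(30/30) = 1.1250
PET = 132.874 × 1.1250 = 149.483 mm/month

149.5 mm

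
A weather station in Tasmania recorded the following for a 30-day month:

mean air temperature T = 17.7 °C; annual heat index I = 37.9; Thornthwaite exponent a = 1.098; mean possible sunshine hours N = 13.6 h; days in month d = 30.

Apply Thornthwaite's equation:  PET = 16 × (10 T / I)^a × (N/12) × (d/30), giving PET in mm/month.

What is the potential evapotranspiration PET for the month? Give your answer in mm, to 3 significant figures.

98.5 mm

10T/I = 10 × 17.7 / 37.9 = 4.6702
(10T/I)^a = 4.6702^1.098 = 5.4316
Uncorrected PET = 16 × 5.4316 = 86.906 mm
Correction = (N/12)(d/30) = (13.6/12)(30/30) = 1.1333
PET = 86.906 × 1.1333 = 98.491 mm/month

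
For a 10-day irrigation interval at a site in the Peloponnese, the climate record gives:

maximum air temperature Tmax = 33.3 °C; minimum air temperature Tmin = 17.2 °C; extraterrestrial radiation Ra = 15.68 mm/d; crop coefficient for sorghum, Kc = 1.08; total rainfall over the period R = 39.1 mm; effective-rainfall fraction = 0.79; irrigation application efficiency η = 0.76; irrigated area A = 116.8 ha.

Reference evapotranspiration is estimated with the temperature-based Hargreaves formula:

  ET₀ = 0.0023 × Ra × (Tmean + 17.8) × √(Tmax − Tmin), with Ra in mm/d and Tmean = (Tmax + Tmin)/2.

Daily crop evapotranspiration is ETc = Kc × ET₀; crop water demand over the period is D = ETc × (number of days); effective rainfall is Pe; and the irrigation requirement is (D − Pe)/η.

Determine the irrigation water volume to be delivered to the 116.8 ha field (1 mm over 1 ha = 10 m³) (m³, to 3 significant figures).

55900 m³

Tmean = (33.3 + 17.2)/2 = 25.25 °C
ET₀ = 0.0023 × 15.68 × (25.25 + 17.8) × √16.1 = 0.0023 × 15.68 × 43.05 × 4.0125 = 6.2296 mm/d
ETc = Kc × ET₀ = 1.08 × 6.2296 = 6.7280 mm/d
Crop demand D = ETc × 10 d = 6.7280 × 10 = 67.280 mm
Pe = 0.79 × 39.1 = 30.889 mm
D − Pe = 67.280 − 30.889 = 36.391 mm
Gross irrigation = 36.391 / 0.76 = 47.883 mm
Volume = 47.883 mm × 116.8 ha × 10 = 55927.3 m³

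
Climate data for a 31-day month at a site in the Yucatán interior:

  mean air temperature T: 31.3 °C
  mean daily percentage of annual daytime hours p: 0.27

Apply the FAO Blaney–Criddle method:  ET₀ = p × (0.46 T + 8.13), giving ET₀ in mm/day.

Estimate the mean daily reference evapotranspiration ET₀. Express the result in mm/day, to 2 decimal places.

ET₀ = 0.27 × (0.46 × 31.3 + 8.13) = 0.27 × 22.528 = 6.0826 mm/d

6.08 mm/day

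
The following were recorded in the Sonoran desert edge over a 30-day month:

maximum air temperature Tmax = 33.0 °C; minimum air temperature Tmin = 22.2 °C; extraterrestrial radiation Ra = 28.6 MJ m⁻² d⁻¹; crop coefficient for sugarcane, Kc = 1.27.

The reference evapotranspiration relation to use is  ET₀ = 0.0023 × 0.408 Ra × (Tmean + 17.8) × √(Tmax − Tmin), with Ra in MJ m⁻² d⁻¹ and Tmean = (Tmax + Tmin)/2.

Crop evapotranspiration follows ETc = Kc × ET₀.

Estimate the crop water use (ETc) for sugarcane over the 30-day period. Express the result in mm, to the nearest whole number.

Tmean = (33.0 + 22.2)/2 = 27.60 °C
0.408 Ra = 0.408 × 28.6 = 11.6688 mm/d equivalent
ET₀ = 0.0023 × 11.6688 × (27.60 + 17.8) × √10.8 = 0.0023 × 11.6688 × 45.40 × 3.2863 = 4.0042 mm/d
ETc = Kc × ET₀ = 1.27 × 4.0042 = 5.0853 mm/d
Over 30 days: 5.0853 × 30 = 152.559 mm

153 mm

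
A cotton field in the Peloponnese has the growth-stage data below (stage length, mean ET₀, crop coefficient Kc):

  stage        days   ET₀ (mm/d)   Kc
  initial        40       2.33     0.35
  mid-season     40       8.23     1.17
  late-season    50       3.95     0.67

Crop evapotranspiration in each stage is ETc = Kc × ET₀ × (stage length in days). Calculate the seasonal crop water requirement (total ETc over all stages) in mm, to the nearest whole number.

550 mm

initial: 0.35 × 2.33 × 40 = 32.62 mm
mid-season: 1.17 × 8.23 × 40 = 385.16 mm
late-season: 0.67 × 3.95 × 50 = 132.33 mm
Seasonal total = 550.11 mm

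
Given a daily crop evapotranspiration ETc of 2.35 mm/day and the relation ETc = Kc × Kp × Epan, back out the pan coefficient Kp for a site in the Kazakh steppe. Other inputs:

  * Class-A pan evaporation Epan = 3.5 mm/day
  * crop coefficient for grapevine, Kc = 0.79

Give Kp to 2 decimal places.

ETc = Kc × Kp × Epan  ⇒  Kp = ETc / (Kc × Epan)
Kp = 2.35 / (0.79 × 3.5) = 2.35 / 2.765 = 0.8499

0.85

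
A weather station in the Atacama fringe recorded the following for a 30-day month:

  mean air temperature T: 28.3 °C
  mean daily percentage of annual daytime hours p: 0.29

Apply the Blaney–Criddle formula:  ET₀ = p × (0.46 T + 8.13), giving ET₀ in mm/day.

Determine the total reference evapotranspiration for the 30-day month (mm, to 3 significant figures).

184 mm

ET₀ = 0.29 × (0.46 × 28.3 + 8.13) = 0.29 × 21.148 = 6.1329 mm/d
Monthly total = 6.1329 × 30 = 183.987 mm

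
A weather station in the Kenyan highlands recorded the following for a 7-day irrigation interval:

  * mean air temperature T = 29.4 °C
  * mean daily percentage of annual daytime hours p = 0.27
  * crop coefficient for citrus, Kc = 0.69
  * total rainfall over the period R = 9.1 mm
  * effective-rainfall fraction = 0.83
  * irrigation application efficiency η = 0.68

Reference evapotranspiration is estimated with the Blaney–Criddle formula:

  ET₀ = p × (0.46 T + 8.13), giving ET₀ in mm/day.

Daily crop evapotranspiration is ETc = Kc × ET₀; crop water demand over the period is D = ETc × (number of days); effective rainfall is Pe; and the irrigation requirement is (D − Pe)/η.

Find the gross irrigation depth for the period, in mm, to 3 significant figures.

30.4 mm

ET₀ = 0.27 × (0.46 × 29.4 + 8.13) = 0.27 × 21.654 = 5.8466 mm/d
ETc = Kc × ET₀ = 0.69 × 5.8466 = 4.0342 mm/d
Crop demand D = ETc × 7 d = 4.0342 × 7 = 28.239 mm
Pe = 0.83 × 9.1 = 7.553 mm
D − Pe = 28.239 − 7.553 = 20.686 mm
Gross irrigation = 20.686 / 0.68 = 30.421 mm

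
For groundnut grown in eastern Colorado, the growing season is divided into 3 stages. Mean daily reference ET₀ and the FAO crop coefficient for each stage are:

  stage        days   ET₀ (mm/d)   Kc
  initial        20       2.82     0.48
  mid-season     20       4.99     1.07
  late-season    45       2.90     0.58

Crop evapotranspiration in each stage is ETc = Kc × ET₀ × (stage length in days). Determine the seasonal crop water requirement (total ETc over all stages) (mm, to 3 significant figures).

210 mm

initial: 0.48 × 2.82 × 20 = 27.07 mm
mid-season: 1.07 × 4.99 × 20 = 106.79 mm
late-season: 0.58 × 2.90 × 45 = 75.69 mm
Seasonal total = 209.55 mm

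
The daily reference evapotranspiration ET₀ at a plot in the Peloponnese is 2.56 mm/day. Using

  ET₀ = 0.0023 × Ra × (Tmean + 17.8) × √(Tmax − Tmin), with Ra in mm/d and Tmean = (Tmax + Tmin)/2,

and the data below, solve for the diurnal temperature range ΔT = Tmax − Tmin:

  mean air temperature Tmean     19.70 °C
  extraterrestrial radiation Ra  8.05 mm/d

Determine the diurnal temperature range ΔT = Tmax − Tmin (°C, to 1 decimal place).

13.6 °C

√ΔT = ET₀ / [0.0023 × Ra × (Tmean+17.8)] = 2.56 / (0.0023 × 8.05 × 37.50) = 3.6871
ΔT = 3.6871² = 13.595 °C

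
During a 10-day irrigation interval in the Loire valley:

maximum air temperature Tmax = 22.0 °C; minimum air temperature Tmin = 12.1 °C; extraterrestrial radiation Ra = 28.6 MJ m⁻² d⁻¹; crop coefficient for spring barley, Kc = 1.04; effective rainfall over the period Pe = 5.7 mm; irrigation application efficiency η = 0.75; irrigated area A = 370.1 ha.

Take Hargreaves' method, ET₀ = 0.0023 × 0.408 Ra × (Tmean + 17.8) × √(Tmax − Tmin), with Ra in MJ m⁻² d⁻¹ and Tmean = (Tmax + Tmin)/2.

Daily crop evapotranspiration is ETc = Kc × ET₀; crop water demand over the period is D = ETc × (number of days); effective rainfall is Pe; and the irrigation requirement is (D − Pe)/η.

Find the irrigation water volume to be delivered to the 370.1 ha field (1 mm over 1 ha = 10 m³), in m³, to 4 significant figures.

122900 m³

Tmean = (22.0 + 12.1)/2 = 17.05 °C
0.408 Ra = 0.408 × 28.6 = 11.6688 mm/d equivalent
ET₀ = 0.0023 × 11.6688 × (17.05 + 17.8) × √9.9 = 0.0023 × 11.6688 × 34.85 × 3.1464 = 2.9429 mm/d
ETc = Kc × ET₀ = 1.04 × 2.9429 = 3.0606 mm/d
Crop demand D = ETc × 10 d = 3.0606 × 10 = 30.606 mm
D − Pe = 30.606 − 5.7 = 24.906 mm
Gross irrigation = 24.906 / 0.75 = 33.208 mm
Volume = 33.208 mm × 370.1 ha × 10 = 122902.8 m³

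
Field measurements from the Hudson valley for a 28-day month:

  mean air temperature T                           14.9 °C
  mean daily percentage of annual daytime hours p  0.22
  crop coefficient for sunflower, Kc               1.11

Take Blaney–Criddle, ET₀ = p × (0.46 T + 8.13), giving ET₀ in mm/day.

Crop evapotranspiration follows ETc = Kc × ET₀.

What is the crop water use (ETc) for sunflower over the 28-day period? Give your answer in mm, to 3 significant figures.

102 mm

ET₀ = 0.22 × (0.46 × 14.9 + 8.13) = 0.22 × 14.984 = 3.2965 mm/d
ETc = Kc × ET₀ = 1.11 × 3.2965 = 3.6591 mm/d
Over 28 days: 3.6591 × 28 = 102.455 mm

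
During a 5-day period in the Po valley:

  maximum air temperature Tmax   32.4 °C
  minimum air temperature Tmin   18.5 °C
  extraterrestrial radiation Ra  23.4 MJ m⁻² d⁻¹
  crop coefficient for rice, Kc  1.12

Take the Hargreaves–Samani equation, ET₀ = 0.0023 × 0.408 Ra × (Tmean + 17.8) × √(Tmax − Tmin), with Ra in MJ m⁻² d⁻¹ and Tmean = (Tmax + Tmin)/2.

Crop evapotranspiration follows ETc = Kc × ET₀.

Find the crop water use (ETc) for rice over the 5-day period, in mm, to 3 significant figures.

Tmean = (32.4 + 18.5)/2 = 25.45 °C
0.408 Ra = 0.408 × 23.4 = 9.5472 mm/d equivalent
ET₀ = 0.0023 × 9.5472 × (25.45 + 17.8) × √13.9 = 0.0023 × 9.5472 × 43.25 × 3.7283 = 3.5408 mm/d
ETc = Kc × ET₀ = 1.12 × 3.5408 = 3.9657 mm/d
Over 5 days: 3.9657 × 5 = 19.829 mm

19.8 mm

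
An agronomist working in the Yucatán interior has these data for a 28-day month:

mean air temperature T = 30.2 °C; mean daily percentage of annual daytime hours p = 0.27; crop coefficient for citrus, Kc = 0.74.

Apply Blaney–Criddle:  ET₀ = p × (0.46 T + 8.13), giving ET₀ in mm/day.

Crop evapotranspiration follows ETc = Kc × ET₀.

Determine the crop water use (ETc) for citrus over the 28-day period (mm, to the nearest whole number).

ET₀ = 0.27 × (0.46 × 30.2 + 8.13) = 0.27 × 22.022 = 5.9459 mm/d
ETc = Kc × ET₀ = 0.74 × 5.9459 = 4.4000 mm/d
Over 28 days: 4.4000 × 28 = 123.200 mm

123 mm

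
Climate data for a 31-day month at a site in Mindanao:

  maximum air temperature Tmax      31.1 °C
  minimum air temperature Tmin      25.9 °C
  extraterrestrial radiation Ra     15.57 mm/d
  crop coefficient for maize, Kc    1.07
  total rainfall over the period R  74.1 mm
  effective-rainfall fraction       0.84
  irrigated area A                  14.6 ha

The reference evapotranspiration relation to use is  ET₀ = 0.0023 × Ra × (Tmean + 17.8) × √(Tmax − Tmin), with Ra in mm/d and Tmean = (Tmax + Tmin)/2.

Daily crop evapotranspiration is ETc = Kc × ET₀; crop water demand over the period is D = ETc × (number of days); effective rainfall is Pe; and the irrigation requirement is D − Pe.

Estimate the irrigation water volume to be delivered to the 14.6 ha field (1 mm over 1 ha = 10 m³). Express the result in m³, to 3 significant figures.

Tmean = (31.1 + 25.9)/2 = 28.50 °C
ET₀ = 0.0023 × 15.57 × (28.50 + 17.8) × √5.2 = 0.0023 × 15.57 × 46.30 × 2.2804 = 3.7810 mm/d
ETc = Kc × ET₀ = 1.07 × 3.7810 = 4.0457 mm/d
Crop demand D = ETc × 31 d = 4.0457 × 31 = 125.417 mm
Pe = 0.84 × 74.1 = 62.244 mm
D − Pe = 125.417 − 62.244 = 63.173 mm
Volume = 63.173 mm × 14.6 ha × 10 = 9223.3 m³

9220 m³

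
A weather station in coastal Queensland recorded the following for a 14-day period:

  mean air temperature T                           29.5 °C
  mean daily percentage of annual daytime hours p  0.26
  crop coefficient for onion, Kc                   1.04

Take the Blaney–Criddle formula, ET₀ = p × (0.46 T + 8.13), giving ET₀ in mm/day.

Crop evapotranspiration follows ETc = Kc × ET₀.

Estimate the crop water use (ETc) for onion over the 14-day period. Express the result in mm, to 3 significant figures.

ET₀ = 0.26 × (0.46 × 29.5 + 8.13) = 0.26 × 21.700 = 5.6420 mm/d
ETc = Kc × ET₀ = 1.04 × 5.6420 = 5.8677 mm/d
Over 14 days: 5.8677 × 14 = 82.148 mm

82.1 mm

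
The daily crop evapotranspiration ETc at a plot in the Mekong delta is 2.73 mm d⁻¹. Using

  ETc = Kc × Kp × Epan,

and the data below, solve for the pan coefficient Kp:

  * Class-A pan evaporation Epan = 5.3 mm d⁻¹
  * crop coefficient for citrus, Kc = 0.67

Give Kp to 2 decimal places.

ETc = Kc × Kp × Epan  ⇒  Kp = ETc / (Kc × Epan)
Kp = 2.73 / (0.67 × 5.3) = 2.73 / 3.551 = 0.7688

0.77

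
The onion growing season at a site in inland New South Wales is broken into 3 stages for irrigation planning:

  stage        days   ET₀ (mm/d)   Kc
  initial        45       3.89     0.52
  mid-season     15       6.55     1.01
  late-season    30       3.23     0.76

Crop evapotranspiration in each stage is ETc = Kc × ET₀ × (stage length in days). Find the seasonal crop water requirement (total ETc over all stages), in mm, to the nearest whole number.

264 mm

initial: 0.52 × 3.89 × 45 = 91.03 mm
mid-season: 1.01 × 6.55 × 15 = 99.23 mm
late-season: 0.76 × 3.23 × 30 = 73.64 mm
Seasonal total = 263.90 mm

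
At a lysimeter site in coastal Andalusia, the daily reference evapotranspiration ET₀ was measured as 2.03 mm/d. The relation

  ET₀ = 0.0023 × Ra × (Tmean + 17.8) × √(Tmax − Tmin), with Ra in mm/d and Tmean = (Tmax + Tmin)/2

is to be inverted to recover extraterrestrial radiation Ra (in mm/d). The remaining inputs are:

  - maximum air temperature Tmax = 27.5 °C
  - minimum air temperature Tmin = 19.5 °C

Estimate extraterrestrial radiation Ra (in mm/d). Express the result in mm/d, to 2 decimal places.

Tmean = 23.50 °C; √ΔT = 2.8284
Ra = ET₀ / [0.0023 × (Tmean+17.8) × √ΔT] = 2.03 / (0.0023 × 41.30 × 2.8284) = 7.556 mm/d

7.56 mm/d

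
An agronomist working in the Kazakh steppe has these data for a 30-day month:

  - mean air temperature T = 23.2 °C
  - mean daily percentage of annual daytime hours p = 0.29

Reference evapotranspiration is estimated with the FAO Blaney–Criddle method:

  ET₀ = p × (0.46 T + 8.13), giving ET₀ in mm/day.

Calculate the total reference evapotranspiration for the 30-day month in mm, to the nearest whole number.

164 mm

ET₀ = 0.29 × (0.46 × 23.2 + 8.13) = 0.29 × 18.802 = 5.4526 mm/d
Monthly total = 5.4526 × 30 = 163.578 mm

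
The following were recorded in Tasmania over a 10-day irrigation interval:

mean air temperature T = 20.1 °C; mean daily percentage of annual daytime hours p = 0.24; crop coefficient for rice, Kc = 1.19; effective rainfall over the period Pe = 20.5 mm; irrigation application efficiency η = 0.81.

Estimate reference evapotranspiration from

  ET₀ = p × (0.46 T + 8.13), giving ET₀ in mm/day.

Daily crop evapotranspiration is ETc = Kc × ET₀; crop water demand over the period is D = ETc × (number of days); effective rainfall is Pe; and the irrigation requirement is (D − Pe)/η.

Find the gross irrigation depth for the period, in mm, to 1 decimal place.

36.0 mm

ET₀ = 0.24 × (0.46 × 20.1 + 8.13) = 0.24 × 17.376 = 4.1702 mm/d
ETc = Kc × ET₀ = 1.19 × 4.1702 = 4.9625 mm/d
Crop demand D = ETc × 10 d = 4.9625 × 10 = 49.625 mm
D − Pe = 49.625 − 20.5 = 29.125 mm
Gross irrigation = 29.125 / 0.81 = 35.957 mm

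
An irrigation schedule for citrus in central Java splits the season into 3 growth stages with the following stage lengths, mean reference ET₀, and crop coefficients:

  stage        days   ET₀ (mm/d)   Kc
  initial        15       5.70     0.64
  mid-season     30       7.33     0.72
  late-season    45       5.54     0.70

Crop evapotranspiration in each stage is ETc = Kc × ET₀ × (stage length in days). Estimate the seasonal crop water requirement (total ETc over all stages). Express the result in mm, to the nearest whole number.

initial: 0.64 × 5.70 × 15 = 54.72 mm
mid-season: 0.72 × 7.33 × 30 = 158.33 mm
late-season: 0.70 × 5.54 × 45 = 174.51 mm
Seasonal total = 387.56 mm

388 mm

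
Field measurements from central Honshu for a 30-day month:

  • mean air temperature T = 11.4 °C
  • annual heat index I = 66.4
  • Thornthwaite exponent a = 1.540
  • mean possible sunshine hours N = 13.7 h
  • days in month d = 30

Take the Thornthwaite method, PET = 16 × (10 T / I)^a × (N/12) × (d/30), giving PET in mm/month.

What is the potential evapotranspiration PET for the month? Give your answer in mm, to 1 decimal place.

42.0 mm

10T/I = 10 × 11.4 / 66.4 = 1.7169
(10T/I)^a = 1.7169^1.540 = 2.2988
Uncorrected PET = 16 × 2.2988 = 36.781 mm
Correction = (N/12)(d/30) = (13.7/12)(30/30) = 1.1417
PET = 36.781 × 1.1417 = 41.993 mm/month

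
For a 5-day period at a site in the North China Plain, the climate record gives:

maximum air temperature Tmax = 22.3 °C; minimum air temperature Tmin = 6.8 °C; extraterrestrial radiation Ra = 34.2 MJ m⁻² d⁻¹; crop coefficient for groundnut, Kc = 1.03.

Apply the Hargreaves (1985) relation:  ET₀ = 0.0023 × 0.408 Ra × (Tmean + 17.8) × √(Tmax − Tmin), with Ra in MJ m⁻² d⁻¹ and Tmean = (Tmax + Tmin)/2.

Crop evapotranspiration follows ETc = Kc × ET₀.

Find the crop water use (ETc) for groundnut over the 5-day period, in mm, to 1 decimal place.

21.1 mm

Tmean = (22.3 + 6.8)/2 = 14.55 °C
0.408 Ra = 0.408 × 34.2 = 13.9536 mm/d equivalent
ET₀ = 0.0023 × 13.9536 × (14.55 + 17.8) × √15.5 = 0.0023 × 13.9536 × 32.35 × 3.9370 = 4.0875 mm/d
ETc = Kc × ET₀ = 1.03 × 4.0875 = 4.2101 mm/d
Over 5 days: 4.2101 × 5 = 21.051 mm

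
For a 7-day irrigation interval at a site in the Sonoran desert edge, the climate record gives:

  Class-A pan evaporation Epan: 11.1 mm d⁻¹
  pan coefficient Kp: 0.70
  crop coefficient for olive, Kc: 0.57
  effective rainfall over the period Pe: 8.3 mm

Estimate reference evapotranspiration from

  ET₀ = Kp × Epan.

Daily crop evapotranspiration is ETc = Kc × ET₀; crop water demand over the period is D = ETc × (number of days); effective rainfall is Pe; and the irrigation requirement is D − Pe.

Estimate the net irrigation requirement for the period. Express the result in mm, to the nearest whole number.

23 mm

ET₀ = 0.70 × 11.1 = 7.7700 mm/d
ETc = Kc × ET₀ = 0.57 × 7.7700 = 4.4289 mm/d
Crop demand D = ETc × 7 d = 4.4289 × 7 = 31.002 mm
D − Pe = 31.002 − 8.3 = 22.702 mm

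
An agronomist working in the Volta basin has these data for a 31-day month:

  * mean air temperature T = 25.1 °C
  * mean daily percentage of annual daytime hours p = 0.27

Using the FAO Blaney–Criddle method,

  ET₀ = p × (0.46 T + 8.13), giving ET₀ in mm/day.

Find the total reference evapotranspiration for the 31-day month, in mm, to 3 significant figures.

ET₀ = 0.27 × (0.46 × 25.1 + 8.13) = 0.27 × 19.676 = 5.3125 mm/d
Monthly total = 5.3125 × 31 = 164.688 mm

165 mm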